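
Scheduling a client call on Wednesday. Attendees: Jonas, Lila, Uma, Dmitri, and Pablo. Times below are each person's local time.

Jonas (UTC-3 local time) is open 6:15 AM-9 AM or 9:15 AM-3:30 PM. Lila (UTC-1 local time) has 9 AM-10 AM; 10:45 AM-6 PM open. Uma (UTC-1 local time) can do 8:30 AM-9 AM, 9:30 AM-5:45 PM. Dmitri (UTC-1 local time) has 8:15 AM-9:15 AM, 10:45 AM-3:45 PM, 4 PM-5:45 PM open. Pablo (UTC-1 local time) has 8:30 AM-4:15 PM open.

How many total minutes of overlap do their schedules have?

Jonas in UTC: 09:15-12:00, 12:15-18:30 (add 3h to convert from UTC-3).
Lila in UTC: 10:00-11:00, 11:45-19:00 (add 1h to convert from UTC-1).
Uma in UTC: 09:30-10:00, 10:30-18:45 (add 1h to convert from UTC-1).
Dmitri in UTC: 09:15-10:15, 11:45-16:45, 17:00-18:45 (add 1h to convert from UTC-1).
Pablo in UTC: 09:30-17:15 (add 1h to convert from UTC-1).
Jonas ∩ Lila: 10:00-11:00, 11:45-12:00, 12:15-18:30.
Jonas ∩ Lila ∩ Uma: 10:30-11:00, 11:45-12:00, 12:15-18:30.
Jonas ∩ Lila ∩ Uma ∩ Dmitri: 11:45-12:00, 12:15-16:45, 17:00-18:30.
Jonas ∩ Lila ∩ Uma ∩ Dmitri ∩ Pablo: 11:45-12:00, 12:15-16:45, 17:00-17:15.
Summing the common windows: 15 + 270 + 15 = 300 minutes.

300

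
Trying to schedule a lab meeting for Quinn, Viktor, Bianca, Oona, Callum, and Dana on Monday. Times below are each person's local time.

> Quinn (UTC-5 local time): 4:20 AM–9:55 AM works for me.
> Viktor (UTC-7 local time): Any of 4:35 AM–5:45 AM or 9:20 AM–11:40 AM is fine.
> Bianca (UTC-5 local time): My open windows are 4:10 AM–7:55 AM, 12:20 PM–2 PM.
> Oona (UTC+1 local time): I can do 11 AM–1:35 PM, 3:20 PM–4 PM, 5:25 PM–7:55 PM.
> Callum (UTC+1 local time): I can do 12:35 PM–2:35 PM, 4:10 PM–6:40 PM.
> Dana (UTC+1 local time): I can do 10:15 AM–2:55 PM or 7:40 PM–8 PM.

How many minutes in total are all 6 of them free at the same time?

60

Quinn in UTC: 09:20-14:55 (add 5h to convert from UTC-5).
Viktor in UTC: 11:35-12:45, 16:20-18:40 (add 7h to convert from UTC-7).
Bianca in UTC: 09:10-12:55, 17:20-19:00 (add 5h to convert from UTC-5).
Oona in UTC: 10:00-12:35, 14:20-15:00, 16:25-18:55 (subtract 1h to convert from UTC+1).
Callum in UTC: 11:35-13:35, 15:10-17:40 (subtract 1h to convert from UTC+1).
Dana in UTC: 09:15-13:55, 18:40-19:00 (subtract 1h to convert from UTC+1).
Quinn ∩ Viktor: 11:35-12:45.
Quinn ∩ Viktor ∩ Bianca: 11:35-12:45.
Quinn ∩ Viktor ∩ Bianca ∩ Oona: 11:35-12:35.
Quinn ∩ Viktor ∩ Bianca ∩ Oona ∩ Callum: 11:35-12:35.
Quinn ∩ Viktor ∩ Bianca ∩ Oona ∩ Callum ∩ Dana: 11:35-12:35.
That's a single block of 60 minutes.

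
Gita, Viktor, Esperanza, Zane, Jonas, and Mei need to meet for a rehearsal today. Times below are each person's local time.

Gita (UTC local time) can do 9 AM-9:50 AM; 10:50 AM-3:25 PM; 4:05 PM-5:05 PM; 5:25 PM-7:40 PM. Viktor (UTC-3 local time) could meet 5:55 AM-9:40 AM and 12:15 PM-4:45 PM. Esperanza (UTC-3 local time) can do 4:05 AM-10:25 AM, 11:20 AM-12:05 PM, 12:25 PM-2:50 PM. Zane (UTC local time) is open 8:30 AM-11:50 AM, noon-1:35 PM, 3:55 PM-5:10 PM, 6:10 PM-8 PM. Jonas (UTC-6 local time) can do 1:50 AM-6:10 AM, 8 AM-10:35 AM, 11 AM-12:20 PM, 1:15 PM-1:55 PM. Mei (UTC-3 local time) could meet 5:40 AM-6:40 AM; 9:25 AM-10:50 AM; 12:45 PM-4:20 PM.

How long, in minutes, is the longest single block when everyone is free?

Gita in UTC: 09:00-09:50, 10:50-15:25, 16:05-17:05, 17:25-19:40.
Viktor in UTC: 08:55-12:40, 15:15-19:45 (add 3h to convert from UTC-3).
Esperanza in UTC: 07:05-13:25, 14:20-15:05, 15:25-17:50 (add 3h to convert from UTC-3).
Zane in UTC: 08:30-11:50, 12:00-13:35, 15:55-17:10, 18:10-20:00.
Jonas in UTC: 07:50-12:10, 14:00-16:35, 17:00-18:20, 19:15-19:55 (add 6h to convert from UTC-6).
Mei in UTC: 08:40-09:40, 12:25-13:50, 15:45-19:20 (add 3h to convert from UTC-3).
Gita ∩ Viktor: 09:00-09:50, 10:50-12:40, 15:15-15:25, 16:05-17:05, 17:25-19:40.
Gita ∩ Viktor ∩ Esperanza: 09:00-09:50, 10:50-12:40, 16:05-17:05, 17:25-17:50.
Gita ∩ Viktor ∩ Esperanza ∩ Zane: 09:00-09:50, 10:50-11:50, 12:00-12:40, 16:05-17:05.
Gita ∩ Viktor ∩ Esperanza ∩ Zane ∩ Jonas: 09:00-09:50, 10:50-11:50, 12:00-12:10, 16:05-16:35, 17:00-17:05.
Gita ∩ Viktor ∩ Esperanza ∩ Zane ∩ Jonas ∩ Mei: 09:00-09:40, 16:05-16:35, 17:00-17:05.
The longest is 09:00-09:40 at 40 minutes.

40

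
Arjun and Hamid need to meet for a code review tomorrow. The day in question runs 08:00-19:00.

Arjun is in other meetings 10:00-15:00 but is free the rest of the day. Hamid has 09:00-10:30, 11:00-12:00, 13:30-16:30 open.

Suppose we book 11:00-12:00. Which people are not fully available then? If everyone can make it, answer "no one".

Arjun

Arjun free: 08:00-10:00, 15:00-19:00 (invert busy blocks within the working day).
Hamid free: 09:00-10:30, 11:00-12:00, 13:30-16:30.
Arjun: not fully free for 11:00-12:00. Hamid: free for 11:00-12:00.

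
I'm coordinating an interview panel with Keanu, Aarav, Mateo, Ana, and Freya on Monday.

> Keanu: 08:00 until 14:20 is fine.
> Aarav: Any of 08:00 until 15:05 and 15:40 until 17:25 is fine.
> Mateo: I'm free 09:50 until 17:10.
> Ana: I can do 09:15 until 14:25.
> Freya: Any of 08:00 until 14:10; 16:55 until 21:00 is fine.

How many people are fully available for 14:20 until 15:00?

Aarav and Mateo can make the full 14:20-15:00 slot — that's 2.

2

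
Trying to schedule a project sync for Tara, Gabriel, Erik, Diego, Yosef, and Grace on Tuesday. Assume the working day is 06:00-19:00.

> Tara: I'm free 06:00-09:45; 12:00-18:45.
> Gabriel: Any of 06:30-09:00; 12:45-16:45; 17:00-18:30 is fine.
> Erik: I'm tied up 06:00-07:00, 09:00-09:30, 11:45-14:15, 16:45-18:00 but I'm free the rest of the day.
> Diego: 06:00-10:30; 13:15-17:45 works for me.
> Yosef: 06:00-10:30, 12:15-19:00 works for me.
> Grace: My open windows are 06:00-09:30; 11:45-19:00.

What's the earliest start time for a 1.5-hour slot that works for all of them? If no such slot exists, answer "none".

Tara free: 06:00-09:45, 12:00-18:45.
Gabriel free: 06:30-09:00, 12:45-16:45, 17:00-18:30.
Erik free: 07:00-09:00, 09:30-11:45, 14:15-16:45, 18:00-19:00 (invert busy blocks within the working day).
Diego free: 06:00-10:30, 13:15-17:45.
Yosef free: 06:00-10:30, 12:15-19:00.
Grace free: 06:00-09:30, 11:45-19:00.
Tara ∩ Gabriel: 06:30-09:00, 12:45-16:45, 17:00-18:30.
Tara ∩ Gabriel ∩ Erik: 07:00-09:00, 14:15-16:45, 18:00-18:30.
Tara ∩ Gabriel ∩ Erik ∩ Diego: 07:00-09:00, 14:15-16:45.
Tara ∩ Gabriel ∩ Erik ∩ Diego ∩ Yosef: 07:00-09:00, 14:15-16:45.
Tara ∩ Gabriel ∩ Erik ∩ Diego ∩ Yosef ∩ Grace: 07:00-09:00, 14:15-16:45.
So the common availability across everyone is 07:00-09:00, 14:15-16:45.
The first common window of at least 90 minutes is 07:00-09:00, so the earliest start is 07:00.

07:00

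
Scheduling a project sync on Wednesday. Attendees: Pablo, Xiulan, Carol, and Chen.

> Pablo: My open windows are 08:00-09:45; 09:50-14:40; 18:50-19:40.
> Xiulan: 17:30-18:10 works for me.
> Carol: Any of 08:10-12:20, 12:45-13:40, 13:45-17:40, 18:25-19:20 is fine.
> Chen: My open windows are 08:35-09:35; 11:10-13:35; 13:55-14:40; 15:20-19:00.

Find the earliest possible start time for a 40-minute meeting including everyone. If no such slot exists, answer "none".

Pablo ∩ Xiulan: ∅.
Pablo ∩ Xiulan ∩ Carol: ∅.
Pablo ∩ Xiulan ∩ Carol ∩ Chen: ∅.
There is no time when everyone is free.
No common window is at least 40 minutes long.

none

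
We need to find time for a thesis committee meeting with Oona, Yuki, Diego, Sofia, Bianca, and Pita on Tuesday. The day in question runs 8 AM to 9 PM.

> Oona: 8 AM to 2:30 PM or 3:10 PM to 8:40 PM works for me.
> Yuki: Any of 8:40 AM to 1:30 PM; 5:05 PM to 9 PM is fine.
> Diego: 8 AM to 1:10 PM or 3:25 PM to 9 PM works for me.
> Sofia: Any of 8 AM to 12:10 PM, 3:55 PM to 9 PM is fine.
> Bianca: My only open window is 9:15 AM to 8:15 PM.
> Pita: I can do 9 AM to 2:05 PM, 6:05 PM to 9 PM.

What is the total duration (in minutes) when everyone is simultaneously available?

305

Oona ∩ Yuki: 08:40-13:30, 17:05-20:40.
Oona ∩ Yuki ∩ Diego: 08:40-13:10, 17:05-20:40.
Oona ∩ Yuki ∩ Diego ∩ Sofia: 08:40-12:10, 17:05-20:40.
Oona ∩ Yuki ∩ Diego ∩ Sofia ∩ Bianca: 09:15-12:10, 17:05-20:15.
Oona ∩ Yuki ∩ Diego ∩ Sofia ∩ Bianca ∩ Pita: 09:15-12:10, 18:05-20:15.
Summing the common windows: 175 + 130 = 305 minutes.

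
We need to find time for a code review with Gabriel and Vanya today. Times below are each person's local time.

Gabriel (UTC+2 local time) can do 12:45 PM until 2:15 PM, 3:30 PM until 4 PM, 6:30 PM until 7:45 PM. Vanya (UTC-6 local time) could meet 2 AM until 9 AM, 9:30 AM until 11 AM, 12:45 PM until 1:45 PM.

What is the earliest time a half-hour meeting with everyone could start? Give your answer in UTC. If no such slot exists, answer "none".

10:45

Gabriel in UTC: 10:45-12:15, 13:30-14:00, 16:30-17:45 (subtract 2h to convert from UTC+2).
Vanya in UTC: 08:00-15:00, 15:30-17:00, 18:45-19:45 (add 6h to convert from UTC-6).
Gabriel ∩ Vanya: 10:45-12:15, 13:30-14:00, 16:30-17:00.
The first common window of at least 30 minutes is 10:45-12:15, so the earliest start is 10:45.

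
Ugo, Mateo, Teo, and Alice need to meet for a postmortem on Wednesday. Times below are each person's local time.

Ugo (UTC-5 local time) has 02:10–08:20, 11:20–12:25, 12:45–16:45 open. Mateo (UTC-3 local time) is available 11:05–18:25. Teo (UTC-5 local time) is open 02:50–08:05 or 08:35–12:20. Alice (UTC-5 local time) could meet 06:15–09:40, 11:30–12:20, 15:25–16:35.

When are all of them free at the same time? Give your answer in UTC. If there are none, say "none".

16:30-17:20

Ugo in UTC: 07:10-13:20, 16:20-17:25, 17:45-21:45 (add 5h to convert from UTC-5).
Mateo in UTC: 14:05-21:25 (add 3h to convert from UTC-3).
Teo in UTC: 07:50-13:05, 13:35-17:20 (add 5h to convert from UTC-5).
Alice in UTC: 11:15-14:40, 16:30-17:20, 20:25-21:35 (add 5h to convert from UTC-5).
Ugo ∩ Mateo: 16:20-17:25, 17:45-21:25.
Ugo ∩ Mateo ∩ Teo: 16:20-17:20.
Ugo ∩ Mateo ∩ Teo ∩ Alice: 16:30-17:20.
Those are the intersection windows.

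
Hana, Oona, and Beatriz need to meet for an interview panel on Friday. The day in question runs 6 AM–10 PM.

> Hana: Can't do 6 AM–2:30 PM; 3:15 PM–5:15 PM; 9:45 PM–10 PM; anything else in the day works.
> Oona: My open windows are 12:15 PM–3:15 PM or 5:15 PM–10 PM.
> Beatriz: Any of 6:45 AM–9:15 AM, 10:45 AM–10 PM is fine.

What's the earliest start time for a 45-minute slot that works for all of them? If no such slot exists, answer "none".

14:30

Hana free: 14:30-15:15, 17:15-21:45 (invert busy blocks within the working day).
Oona free: 12:15-15:15, 17:15-22:00.
Beatriz free: 06:45-09:15, 10:45-22:00.
Hana ∩ Oona: 14:30-15:15, 17:15-21:45.
Hana ∩ Oona ∩ Beatriz: 14:30-15:15, 17:15-21:45.
Those are the intersection windows.
The first common window of at least 45 minutes is 14:30-15:15, so the earliest start is 14:30.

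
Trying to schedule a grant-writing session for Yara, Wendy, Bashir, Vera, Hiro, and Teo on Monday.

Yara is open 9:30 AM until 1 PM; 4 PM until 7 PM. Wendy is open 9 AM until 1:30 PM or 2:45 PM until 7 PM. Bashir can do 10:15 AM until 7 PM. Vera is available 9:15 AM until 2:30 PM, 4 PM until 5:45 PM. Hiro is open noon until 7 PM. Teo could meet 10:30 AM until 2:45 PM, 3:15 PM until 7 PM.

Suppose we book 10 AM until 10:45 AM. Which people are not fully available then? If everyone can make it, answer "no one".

Yara: free for 10:00-10:45. Wendy: free for 10:00-10:45. Bashir: not fully free for 10:00-10:45. Vera: free for 10:00-10:45. Hiro: not fully free for 10:00-10:45. Teo: not fully free for 10:00-10:45.

Bashir, Hiro, Teo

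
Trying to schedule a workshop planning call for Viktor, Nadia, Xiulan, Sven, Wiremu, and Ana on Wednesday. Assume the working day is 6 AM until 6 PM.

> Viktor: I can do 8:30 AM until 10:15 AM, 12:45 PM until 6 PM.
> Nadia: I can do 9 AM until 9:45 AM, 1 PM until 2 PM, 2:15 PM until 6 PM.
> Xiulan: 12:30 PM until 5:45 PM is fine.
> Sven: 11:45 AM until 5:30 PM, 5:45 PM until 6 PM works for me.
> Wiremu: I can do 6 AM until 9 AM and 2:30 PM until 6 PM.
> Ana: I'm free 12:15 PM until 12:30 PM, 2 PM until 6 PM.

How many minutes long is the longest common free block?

180

Viktor ∩ Nadia: 09:00-09:45, 13:00-14:00, 14:15-18:00.
Viktor ∩ Nadia ∩ Xiulan: 13:00-14:00, 14:15-17:45.
Viktor ∩ Nadia ∩ Xiulan ∩ Sven: 13:00-14:00, 14:15-17:30.
Viktor ∩ Nadia ∩ Xiulan ∩ Sven ∩ Wiremu: 14:30-17:30.
Viktor ∩ Nadia ∩ Xiulan ∩ Sven ∩ Wiremu ∩ Ana: 14:30-17:30.
So the common availability across everyone is 14:30-17:30.
The longest is 14:30-17:30 at 180 minutes.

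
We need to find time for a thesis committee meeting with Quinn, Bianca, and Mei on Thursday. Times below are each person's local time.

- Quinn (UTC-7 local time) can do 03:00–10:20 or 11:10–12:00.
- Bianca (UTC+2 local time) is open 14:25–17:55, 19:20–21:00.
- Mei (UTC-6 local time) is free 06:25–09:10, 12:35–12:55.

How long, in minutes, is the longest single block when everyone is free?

Quinn in UTC: 10:00-17:20, 18:10-19:00 (add 7h to convert from UTC-7).
Bianca in UTC: 12:25-15:55, 17:20-19:00 (subtract 2h to convert from UTC+2).
Mei in UTC: 12:25-15:10, 18:35-18:55 (add 6h to convert from UTC-6).
Quinn ∩ Bianca: 12:25-15:55, 18:10-19:00.
Quinn ∩ Bianca ∩ Mei: 12:25-15:10, 18:35-18:55.
So the common availability across everyone is 12:25-15:10, 18:35-18:55.
The longest is 12:25-15:10 at 165 minutes.

165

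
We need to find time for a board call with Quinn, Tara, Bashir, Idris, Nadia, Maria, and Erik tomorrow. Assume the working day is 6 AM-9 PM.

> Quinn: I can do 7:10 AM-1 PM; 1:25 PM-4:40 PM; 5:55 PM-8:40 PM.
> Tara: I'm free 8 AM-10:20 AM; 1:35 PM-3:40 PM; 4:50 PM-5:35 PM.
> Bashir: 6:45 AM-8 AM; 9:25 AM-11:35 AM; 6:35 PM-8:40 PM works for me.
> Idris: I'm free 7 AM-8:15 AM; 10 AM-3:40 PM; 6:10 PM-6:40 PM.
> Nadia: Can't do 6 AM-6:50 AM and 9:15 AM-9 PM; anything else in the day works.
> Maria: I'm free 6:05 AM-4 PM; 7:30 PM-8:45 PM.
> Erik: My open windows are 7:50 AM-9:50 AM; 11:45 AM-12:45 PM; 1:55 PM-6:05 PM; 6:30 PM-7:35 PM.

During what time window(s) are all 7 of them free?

Quinn free: 07:10-13:00, 13:25-16:40, 17:55-20:40.
Tara free: 08:00-10:20, 13:35-15:40, 16:50-17:35.
Bashir free: 06:45-08:00, 09:25-11:35, 18:35-20:40.
Idris free: 07:00-08:15, 10:00-15:40, 18:10-18:40.
Nadia free: 06:50-09:15 (invert busy blocks within the working day).
Maria free: 06:05-16:00, 19:30-20:45.
Erik free: 07:50-09:50, 11:45-12:45, 13:55-18:05, 18:30-19:35.
Quinn ∩ Tara: 08:00-10:20, 13:35-15:40.
Quinn ∩ Tara ∩ Bashir: 09:25-10:20.
Quinn ∩ Tara ∩ Bashir ∩ Idris: 10:00-10:20.
Quinn ∩ Tara ∩ Bashir ∩ Idris ∩ Nadia: ∅.
Quinn ∩ Tara ∩ Bashir ∩ Idris ∩ Nadia ∩ Maria: ∅.
Quinn ∩ Tara ∩ Bashir ∩ Idris ∩ Nadia ∩ Maria ∩ Erik: ∅.
There is no time when everyone is free.

none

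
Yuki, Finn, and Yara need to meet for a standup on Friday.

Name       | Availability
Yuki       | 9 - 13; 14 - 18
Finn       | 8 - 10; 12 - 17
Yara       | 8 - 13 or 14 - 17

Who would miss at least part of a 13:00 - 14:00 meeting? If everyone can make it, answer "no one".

Yuki: not fully free for 13:00-14:00. Finn: free for 13:00-14:00. Yara: not fully free for 13:00-14:00.

Yara, Yuki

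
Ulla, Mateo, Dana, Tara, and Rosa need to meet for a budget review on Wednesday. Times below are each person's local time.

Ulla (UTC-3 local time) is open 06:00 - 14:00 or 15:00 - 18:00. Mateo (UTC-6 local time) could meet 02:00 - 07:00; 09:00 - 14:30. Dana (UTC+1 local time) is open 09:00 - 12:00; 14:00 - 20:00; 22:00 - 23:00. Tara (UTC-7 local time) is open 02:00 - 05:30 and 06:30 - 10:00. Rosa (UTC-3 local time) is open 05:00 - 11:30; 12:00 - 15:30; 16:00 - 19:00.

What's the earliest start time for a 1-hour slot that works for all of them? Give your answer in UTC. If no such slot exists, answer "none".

09:00

Ulla in UTC: 09:00-17:00, 18:00-21:00 (add 3h to convert from UTC-3).
Mateo in UTC: 08:00-13:00, 15:00-20:30 (add 6h to convert from UTC-6).
Dana in UTC: 08:00-11:00, 13:00-19:00, 21:00-22:00 (subtract 1h to convert from UTC+1).
Tara in UTC: 09:00-12:30, 13:30-17:00 (add 7h to convert from UTC-7).
Rosa in UTC: 08:00-14:30, 15:00-18:30, 19:00-22:00 (add 3h to convert from UTC-3).
Ulla ∩ Mateo: 09:00-13:00, 15:00-17:00, 18:00-20:30.
Ulla ∩ Mateo ∩ Dana: 09:00-11:00, 15:00-17:00, 18:00-19:00.
Ulla ∩ Mateo ∩ Dana ∩ Tara: 09:00-11:00, 15:00-17:00.
Ulla ∩ Mateo ∩ Dana ∩ Tara ∩ Rosa: 09:00-11:00, 15:00-17:00.
The first common window of at least 60 minutes is 09:00-11:00, so the earliest start is 09:00.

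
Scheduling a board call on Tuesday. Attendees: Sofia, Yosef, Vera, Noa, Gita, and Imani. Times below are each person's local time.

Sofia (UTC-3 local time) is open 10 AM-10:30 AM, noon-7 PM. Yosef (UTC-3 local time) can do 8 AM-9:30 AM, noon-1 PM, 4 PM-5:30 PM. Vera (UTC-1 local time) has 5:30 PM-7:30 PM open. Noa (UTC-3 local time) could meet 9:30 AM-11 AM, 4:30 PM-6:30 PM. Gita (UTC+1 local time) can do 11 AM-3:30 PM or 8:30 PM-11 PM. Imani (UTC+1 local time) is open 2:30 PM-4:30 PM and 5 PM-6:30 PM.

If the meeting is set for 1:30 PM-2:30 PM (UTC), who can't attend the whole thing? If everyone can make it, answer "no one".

Noa, Sofia, Vera, Yosef

Sofia in UTC: 13:00-13:30, 15:00-22:00 (add 3h to convert from UTC-3).
Yosef in UTC: 11:00-12:30, 15:00-16:00, 19:00-20:30 (add 3h to convert from UTC-3).
Vera in UTC: 18:30-20:30 (add 1h to convert from UTC-1).
Noa in UTC: 12:30-14:00, 19:30-21:30 (add 3h to convert from UTC-3).
Gita in UTC: 10:00-14:30, 19:30-22:00 (subtract 1h to convert from UTC+1).
Imani in UTC: 13:30-15:30, 16:00-17:30 (subtract 1h to convert from UTC+1).
Sofia: not fully free for 13:30-14:30. Yosef: not fully free for 13:30-14:30. Vera: not fully free for 13:30-14:30. Noa: not fully free for 13:30-14:30. Gita: free for 13:30-14:30. Imani: free for 13:30-14:30.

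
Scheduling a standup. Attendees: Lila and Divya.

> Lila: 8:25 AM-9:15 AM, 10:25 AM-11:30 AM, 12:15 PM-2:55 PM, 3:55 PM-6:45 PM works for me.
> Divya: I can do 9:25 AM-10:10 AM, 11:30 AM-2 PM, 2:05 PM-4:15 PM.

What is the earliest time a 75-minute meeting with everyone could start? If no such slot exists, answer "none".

12:15

Lila ∩ Divya: 12:15-14:00, 14:05-14:55, 15:55-16:15.
Those are the intersection windows.
The first common window of at least 75 minutes is 12:15-14:00, so the earliest start is 12:15.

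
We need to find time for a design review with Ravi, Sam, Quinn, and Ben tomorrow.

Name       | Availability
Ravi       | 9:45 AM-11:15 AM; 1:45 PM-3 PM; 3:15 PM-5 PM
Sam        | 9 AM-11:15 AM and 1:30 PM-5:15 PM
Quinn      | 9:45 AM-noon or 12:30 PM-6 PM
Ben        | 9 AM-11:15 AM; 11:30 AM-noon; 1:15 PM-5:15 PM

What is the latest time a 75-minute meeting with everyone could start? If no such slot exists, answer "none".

Ravi ∩ Sam: 09:45-11:15, 13:45-15:00, 15:15-17:00.
Ravi ∩ Sam ∩ Quinn: 09:45-11:15, 13:45-15:00, 15:15-17:00.
Ravi ∩ Sam ∩ Quinn ∩ Ben: 09:45-11:15, 13:45-15:00, 15:15-17:00.
The last common window of at least 75 minutes is 15:15-17:00; a 75-minute meeting can start as late as 15:45 and still end by 17:00.

15:45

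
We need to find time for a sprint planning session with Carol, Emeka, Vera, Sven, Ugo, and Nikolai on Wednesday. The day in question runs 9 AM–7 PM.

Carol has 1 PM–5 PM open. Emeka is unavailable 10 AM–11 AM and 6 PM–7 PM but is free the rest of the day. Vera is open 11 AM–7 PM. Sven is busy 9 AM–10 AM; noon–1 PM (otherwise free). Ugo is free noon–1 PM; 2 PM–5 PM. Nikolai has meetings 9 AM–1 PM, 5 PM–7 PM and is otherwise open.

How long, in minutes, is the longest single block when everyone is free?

Carol free: 13:00-17:00.
Emeka free: 09:00-10:00, 11:00-18:00 (invert busy blocks within the working day).
Vera free: 11:00-19:00.
Sven free: 10:00-12:00, 13:00-19:00 (invert busy blocks within the working day).
Ugo free: 12:00-13:00, 14:00-17:00.
Nikolai free: 13:00-17:00 (invert busy blocks within the working day).
Carol ∩ Emeka: 13:00-17:00.
Carol ∩ Emeka ∩ Vera: 13:00-17:00.
Carol ∩ Emeka ∩ Vera ∩ Sven: 13:00-17:00.
Carol ∩ Emeka ∩ Vera ∩ Sven ∩ Ugo: 14:00-17:00.
Carol ∩ Emeka ∩ Vera ∩ Sven ∩ Ugo ∩ Nikolai: 14:00-17:00.
The longest is 14:00-17:00 at 180 minutes.

180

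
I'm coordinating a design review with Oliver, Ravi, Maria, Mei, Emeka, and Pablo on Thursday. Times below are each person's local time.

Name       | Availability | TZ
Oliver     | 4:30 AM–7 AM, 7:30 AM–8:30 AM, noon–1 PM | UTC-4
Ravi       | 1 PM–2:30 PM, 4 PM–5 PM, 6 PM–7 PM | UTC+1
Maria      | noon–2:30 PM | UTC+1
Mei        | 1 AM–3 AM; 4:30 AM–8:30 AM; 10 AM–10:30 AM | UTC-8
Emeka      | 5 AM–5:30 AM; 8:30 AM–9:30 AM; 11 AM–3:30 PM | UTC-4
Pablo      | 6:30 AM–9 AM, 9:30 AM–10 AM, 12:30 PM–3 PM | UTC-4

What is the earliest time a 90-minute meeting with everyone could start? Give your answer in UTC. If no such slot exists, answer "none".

Oliver in UTC: 08:30-11:00, 11:30-12:30, 16:00-17:00 (add 4h to convert from UTC-4).
Ravi in UTC: 12:00-13:30, 15:00-16:00, 17:00-18:00 (subtract 1h to convert from UTC+1).
Maria in UTC: 11:00-13:30 (subtract 1h to convert from UTC+1).
Mei in UTC: 09:00-11:00, 12:30-16:30, 18:00-18:30 (add 8h to convert from UTC-8).
Emeka in UTC: 09:00-09:30, 12:30-13:30, 15:00-19:30 (add 4h to convert from UTC-4).
Pablo in UTC: 10:30-13:00, 13:30-14:00, 16:30-19:00 (add 4h to convert from UTC-4).
Oliver ∩ Ravi: 12:00-12:30.
Oliver ∩ Ravi ∩ Maria: 12:00-12:30.
Oliver ∩ Ravi ∩ Maria ∩ Mei: ∅.
Oliver ∩ Ravi ∩ Maria ∩ Mei ∩ Emeka: ∅.
Oliver ∩ Ravi ∩ Maria ∩ Mei ∩ Emeka ∩ Pablo: ∅.
There is no time when everyone is free.
No common window is at least 90 minutes long.

none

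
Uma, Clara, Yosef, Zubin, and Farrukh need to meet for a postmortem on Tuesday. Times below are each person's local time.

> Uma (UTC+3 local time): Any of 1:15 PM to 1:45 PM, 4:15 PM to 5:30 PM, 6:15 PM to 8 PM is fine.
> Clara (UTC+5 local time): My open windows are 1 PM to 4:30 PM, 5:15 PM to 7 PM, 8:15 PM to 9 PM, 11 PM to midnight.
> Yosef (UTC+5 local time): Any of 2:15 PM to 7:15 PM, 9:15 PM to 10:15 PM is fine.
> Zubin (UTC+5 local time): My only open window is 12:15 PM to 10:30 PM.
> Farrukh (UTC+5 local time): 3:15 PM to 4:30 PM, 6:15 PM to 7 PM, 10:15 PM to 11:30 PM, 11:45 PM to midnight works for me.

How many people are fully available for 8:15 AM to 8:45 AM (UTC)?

2

Uma in UTC: 10:15-10:45, 13:15-14:30, 15:15-17:00 (subtract 3h to convert from UTC+3).
Clara in UTC: 08:00-11:30, 12:15-14:00, 15:15-16:00, 18:00-19:00 (subtract 5h to convert from UTC+5).
Yosef in UTC: 09:15-14:15, 16:15-17:15 (subtract 5h to convert from UTC+5).
Zubin in UTC: 07:15-17:30 (subtract 5h to convert from UTC+5).
Farrukh in UTC: 10:15-11:30, 13:15-14:00, 17:15-18:30, 18:45-19:00 (subtract 5h to convert from UTC+5).
Clara and Zubin can make the full 08:15-08:45 slot — that's 2.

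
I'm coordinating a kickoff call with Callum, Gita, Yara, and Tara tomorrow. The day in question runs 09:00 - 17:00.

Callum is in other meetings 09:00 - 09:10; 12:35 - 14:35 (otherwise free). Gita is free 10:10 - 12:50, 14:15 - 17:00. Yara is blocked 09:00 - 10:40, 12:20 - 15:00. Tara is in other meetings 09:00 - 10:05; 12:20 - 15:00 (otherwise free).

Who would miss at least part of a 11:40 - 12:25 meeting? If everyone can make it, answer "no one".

Callum free: 09:10-12:35, 14:35-17:00 (invert busy blocks within the working day).
Gita free: 10:10-12:50, 14:15-17:00.
Yara free: 10:40-12:20, 15:00-17:00 (invert busy blocks within the working day).
Tara free: 10:05-12:20, 15:00-17:00 (invert busy blocks within the working day).
Callum: free for 11:40-12:25. Gita: free for 11:40-12:25. Yara: not fully free for 11:40-12:25. Tara: not fully free for 11:40-12:25.

Tara, Yara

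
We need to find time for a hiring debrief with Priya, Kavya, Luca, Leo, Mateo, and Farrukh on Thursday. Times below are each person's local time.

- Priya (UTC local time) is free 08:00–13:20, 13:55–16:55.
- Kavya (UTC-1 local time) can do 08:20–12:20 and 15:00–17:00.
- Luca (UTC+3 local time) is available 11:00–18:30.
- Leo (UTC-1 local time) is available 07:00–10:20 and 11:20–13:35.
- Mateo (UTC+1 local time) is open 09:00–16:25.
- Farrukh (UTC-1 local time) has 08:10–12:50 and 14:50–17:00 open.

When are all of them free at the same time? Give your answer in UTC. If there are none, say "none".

Priya in UTC: 08:00-13:20, 13:55-16:55.
Kavya in UTC: 09:20-13:20, 16:00-18:00 (add 1h to convert from UTC-1).
Luca in UTC: 08:00-15:30 (subtract 3h to convert from UTC+3).
Leo in UTC: 08:00-11:20, 12:20-14:35 (add 1h to convert from UTC-1).
Mateo in UTC: 08:00-15:25 (subtract 1h to convert from UTC+1).
Farrukh in UTC: 09:10-13:50, 15:50-18:00 (add 1h to convert from UTC-1).
Priya ∩ Kavya: 09:20-13:20, 16:00-16:55.
Priya ∩ Kavya ∩ Luca: 09:20-13:20.
Priya ∩ Kavya ∩ Luca ∩ Leo: 09:20-11:20, 12:20-13:20.
Priya ∩ Kavya ∩ Luca ∩ Leo ∩ Mateo: 09:20-11:20, 12:20-13:20.
Priya ∩ Kavya ∩ Luca ∩ Leo ∩ Mateo ∩ Farrukh: 09:20-11:20, 12:20-13:20.

09:20-11:20, 12:20-13:20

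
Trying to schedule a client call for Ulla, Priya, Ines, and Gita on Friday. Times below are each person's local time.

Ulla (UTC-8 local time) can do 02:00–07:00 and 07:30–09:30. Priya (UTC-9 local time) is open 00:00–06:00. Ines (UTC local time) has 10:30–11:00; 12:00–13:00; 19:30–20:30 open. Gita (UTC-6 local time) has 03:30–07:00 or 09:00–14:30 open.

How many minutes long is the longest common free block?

Ulla in UTC: 10:00-15:00, 15:30-17:30 (add 8h to convert from UTC-8).
Priya in UTC: 09:00-15:00 (add 9h to convert from UTC-9).
Ines in UTC: 10:30-11:00, 12:00-13:00, 19:30-20:30.
Gita in UTC: 09:30-13:00, 15:00-20:30 (add 6h to convert from UTC-6).
Ulla ∩ Priya: 10:00-15:00.
Ulla ∩ Priya ∩ Ines: 10:30-11:00, 12:00-13:00.
Ulla ∩ Priya ∩ Ines ∩ Gita: 10:30-11:00, 12:00-13:00.
The longest is 12:00-13:00 at 60 minutes.

60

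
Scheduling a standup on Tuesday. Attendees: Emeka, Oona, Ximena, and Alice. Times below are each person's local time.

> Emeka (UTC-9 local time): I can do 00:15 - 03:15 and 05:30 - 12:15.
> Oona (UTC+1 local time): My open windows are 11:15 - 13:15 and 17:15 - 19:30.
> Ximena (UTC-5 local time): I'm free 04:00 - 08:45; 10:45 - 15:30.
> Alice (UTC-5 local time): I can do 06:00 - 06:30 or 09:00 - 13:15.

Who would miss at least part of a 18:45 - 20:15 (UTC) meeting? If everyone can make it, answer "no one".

Emeka in UTC: 09:15-12:15, 14:30-21:15 (add 9h to convert from UTC-9).
Oona in UTC: 10:15-12:15, 16:15-18:30 (subtract 1h to convert from UTC+1).
Ximena in UTC: 09:00-13:45, 15:45-20:30 (add 5h to convert from UTC-5).
Alice in UTC: 11:00-11:30, 14:00-18:15 (add 5h to convert from UTC-5).
Emeka: free for 18:45-20:15. Oona: not fully free for 18:45-20:15. Ximena: free for 18:45-20:15. Alice: not fully free for 18:45-20:15.

Alice, Oona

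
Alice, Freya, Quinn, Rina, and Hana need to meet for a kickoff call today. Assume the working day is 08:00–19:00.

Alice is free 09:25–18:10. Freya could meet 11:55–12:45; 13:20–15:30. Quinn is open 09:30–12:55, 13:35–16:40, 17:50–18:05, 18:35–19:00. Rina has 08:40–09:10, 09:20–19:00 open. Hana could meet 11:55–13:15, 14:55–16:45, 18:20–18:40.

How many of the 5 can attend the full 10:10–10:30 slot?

Alice, Quinn, and Rina can make the full 10:10-10:30 slot — that's 3.

3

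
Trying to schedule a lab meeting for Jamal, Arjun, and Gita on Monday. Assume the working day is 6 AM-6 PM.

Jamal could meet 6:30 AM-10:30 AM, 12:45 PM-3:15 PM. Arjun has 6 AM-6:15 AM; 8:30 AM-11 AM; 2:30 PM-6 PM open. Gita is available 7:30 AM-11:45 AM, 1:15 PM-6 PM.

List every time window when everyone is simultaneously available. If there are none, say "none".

08:30-10:30, 14:30-15:15

Jamal ∩ Arjun: 08:30-10:30, 14:30-15:15.
Jamal ∩ Arjun ∩ Gita: 08:30-10:30, 14:30-15:15.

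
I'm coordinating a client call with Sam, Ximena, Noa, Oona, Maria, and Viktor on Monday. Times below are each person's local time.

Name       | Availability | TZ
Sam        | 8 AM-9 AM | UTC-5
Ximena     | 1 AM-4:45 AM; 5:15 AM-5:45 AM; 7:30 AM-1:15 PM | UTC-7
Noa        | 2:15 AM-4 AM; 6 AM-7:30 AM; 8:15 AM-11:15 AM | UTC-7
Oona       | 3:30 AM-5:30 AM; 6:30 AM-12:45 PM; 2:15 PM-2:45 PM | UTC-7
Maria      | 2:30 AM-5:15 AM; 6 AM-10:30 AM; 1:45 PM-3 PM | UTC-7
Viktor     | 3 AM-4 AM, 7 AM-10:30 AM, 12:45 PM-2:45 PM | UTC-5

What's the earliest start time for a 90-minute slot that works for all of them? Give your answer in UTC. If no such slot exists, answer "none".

none

Sam in UTC: 13:00-14:00 (add 5h to convert from UTC-5).
Ximena in UTC: 08:00-11:45, 12:15-12:45, 14:30-20:15 (add 7h to convert from UTC-7).
Noa in UTC: 09:15-11:00, 13:00-14:30, 15:15-18:15 (add 7h to convert from UTC-7).
Oona in UTC: 10:30-12:30, 13:30-19:45, 21:15-21:45 (add 7h to convert from UTC-7).
Maria in UTC: 09:30-12:15, 13:00-17:30, 20:45-22:00 (add 7h to convert from UTC-7).
Viktor in UTC: 08:00-09:00, 12:00-15:30, 17:45-19:45 (add 5h to convert from UTC-5).
Sam ∩ Ximena: ∅.
Sam ∩ Ximena ∩ Noa: ∅.
Sam ∩ Ximena ∩ Noa ∩ Oona: ∅.
Sam ∩ Ximena ∩ Noa ∩ Oona ∩ Maria: ∅.
Sam ∩ Ximena ∩ Noa ∩ Oona ∩ Maria ∩ Viktor: ∅.
There is no time when everyone is free.
No common window is at least 90 minutes long.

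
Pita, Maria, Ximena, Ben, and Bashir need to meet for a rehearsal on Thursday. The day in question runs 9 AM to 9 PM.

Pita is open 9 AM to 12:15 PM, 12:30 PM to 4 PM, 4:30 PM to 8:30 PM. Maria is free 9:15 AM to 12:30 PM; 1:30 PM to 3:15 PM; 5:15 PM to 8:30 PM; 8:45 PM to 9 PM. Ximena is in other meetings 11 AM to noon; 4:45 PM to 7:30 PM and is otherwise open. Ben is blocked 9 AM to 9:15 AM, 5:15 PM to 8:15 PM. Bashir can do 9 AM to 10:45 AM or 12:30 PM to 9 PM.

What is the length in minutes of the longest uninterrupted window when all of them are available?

105

Pita free: 09:00-12:15, 12:30-16:00, 16:30-20:30.
Maria free: 09:15-12:30, 13:30-15:15, 17:15-20:30, 20:45-21:00.
Ximena free: 09:00-11:00, 12:00-16:45, 19:30-21:00 (invert busy blocks within the working day).
Ben free: 09:15-17:15, 20:15-21:00 (invert busy blocks within the working day).
Bashir free: 09:00-10:45, 12:30-21:00.
Pita ∩ Maria: 09:15-12:15, 13:30-15:15, 17:15-20:30.
Pita ∩ Maria ∩ Ximena: 09:15-11:00, 12:00-12:15, 13:30-15:15, 19:30-20:30.
Pita ∩ Maria ∩ Ximena ∩ Ben: 09:15-11:00, 12:00-12:15, 13:30-15:15, 20:15-20:30.
Pita ∩ Maria ∩ Ximena ∩ Ben ∩ Bashir: 09:15-10:45, 13:30-15:15, 20:15-20:30.
Those are the intersection windows.
The longest is 13:30-15:15 at 105 minutes.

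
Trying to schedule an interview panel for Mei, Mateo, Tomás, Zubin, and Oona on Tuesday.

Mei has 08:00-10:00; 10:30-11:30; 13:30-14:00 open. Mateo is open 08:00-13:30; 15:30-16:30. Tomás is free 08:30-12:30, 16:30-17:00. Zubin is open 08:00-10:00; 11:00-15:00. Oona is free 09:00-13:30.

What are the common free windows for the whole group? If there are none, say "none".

09:00-10:00, 11:00-11:30

Mei ∩ Mateo: 08:00-10:00, 10:30-11:30.
Mei ∩ Mateo ∩ Tomás: 08:30-10:00, 10:30-11:30.
Mei ∩ Mateo ∩ Tomás ∩ Zubin: 08:30-10:00, 11:00-11:30.
Mei ∩ Mateo ∩ Tomás ∩ Zubin ∩ Oona: 09:00-10:00, 11:00-11:30.
So the common availability across everyone is 09:00-10:00, 11:00-11:30.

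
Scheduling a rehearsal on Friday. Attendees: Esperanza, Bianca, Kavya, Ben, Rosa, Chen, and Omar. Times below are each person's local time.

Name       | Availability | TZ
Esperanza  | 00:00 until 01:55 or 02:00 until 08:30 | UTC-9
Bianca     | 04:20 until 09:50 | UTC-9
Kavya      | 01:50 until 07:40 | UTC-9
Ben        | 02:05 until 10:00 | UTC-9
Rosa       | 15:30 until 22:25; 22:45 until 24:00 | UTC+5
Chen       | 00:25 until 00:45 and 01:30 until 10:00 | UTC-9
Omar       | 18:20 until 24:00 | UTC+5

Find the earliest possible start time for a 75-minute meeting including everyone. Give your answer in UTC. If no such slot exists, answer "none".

13:20

Esperanza in UTC: 09:00-10:55, 11:00-17:30 (add 9h to convert from UTC-9).
Bianca in UTC: 13:20-18:50 (add 9h to convert from UTC-9).
Kavya in UTC: 10:50-16:40 (add 9h to convert from UTC-9).
Ben in UTC: 11:05-19:00 (add 9h to convert from UTC-9).
Rosa in UTC: 10:30-17:25, 17:45-19:00 (subtract 5h to convert from UTC+5).
Chen in UTC: 09:25-09:45, 10:30-19:00 (add 9h to convert from UTC-9).
Omar in UTC: 13:20-19:00 (subtract 5h to convert from UTC+5).
Esperanza ∩ Bianca: 13:20-17:30.
Esperanza ∩ Bianca ∩ Kavya: 13:20-16:40.
Esperanza ∩ Bianca ∩ Kavya ∩ Ben: 13:20-16:40.
Esperanza ∩ Bianca ∩ Kavya ∩ Ben ∩ Rosa: 13:20-16:40.
Esperanza ∩ Bianca ∩ Kavya ∩ Ben ∩ Rosa ∩ Chen: 13:20-16:40.
Esperanza ∩ Bianca ∩ Kavya ∩ Ben ∩ Rosa ∩ Chen ∩ Omar: 13:20-16:40.
Those are the intersection windows.
The first common window of at least 75 minutes is 13:20-16:40, so the earliest start is 13:20.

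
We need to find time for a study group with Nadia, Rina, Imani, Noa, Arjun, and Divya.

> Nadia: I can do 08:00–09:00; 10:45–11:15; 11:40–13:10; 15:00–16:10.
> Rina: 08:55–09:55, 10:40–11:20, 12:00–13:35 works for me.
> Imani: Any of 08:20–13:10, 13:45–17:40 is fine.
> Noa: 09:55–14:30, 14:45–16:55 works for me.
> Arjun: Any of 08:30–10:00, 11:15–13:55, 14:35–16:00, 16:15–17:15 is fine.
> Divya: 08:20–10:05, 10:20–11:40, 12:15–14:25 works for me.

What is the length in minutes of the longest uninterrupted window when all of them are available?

55

Nadia ∩ Rina: 08:55-09:00, 10:45-11:15, 12:00-13:10.
Nadia ∩ Rina ∩ Imani: 08:55-09:00, 10:45-11:15, 12:00-13:10.
Nadia ∩ Rina ∩ Imani ∩ Noa: 10:45-11:15, 12:00-13:10.
Nadia ∩ Rina ∩ Imani ∩ Noa ∩ Arjun: 12:00-13:10.
Nadia ∩ Rina ∩ Imani ∩ Noa ∩ Arjun ∩ Divya: 12:15-13:10.
The longest is 12:15-13:10 at 55 minutes.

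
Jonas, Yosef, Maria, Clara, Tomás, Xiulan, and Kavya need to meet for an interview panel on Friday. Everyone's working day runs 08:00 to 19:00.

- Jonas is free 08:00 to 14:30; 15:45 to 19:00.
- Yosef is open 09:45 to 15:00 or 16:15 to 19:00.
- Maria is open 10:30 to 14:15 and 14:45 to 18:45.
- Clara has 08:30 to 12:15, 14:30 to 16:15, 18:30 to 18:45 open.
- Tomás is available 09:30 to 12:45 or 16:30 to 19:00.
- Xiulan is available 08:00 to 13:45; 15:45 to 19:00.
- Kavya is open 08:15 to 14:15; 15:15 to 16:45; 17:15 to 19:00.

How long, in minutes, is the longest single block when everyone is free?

Jonas ∩ Yosef: 09:45-14:30, 16:15-19:00.
Jonas ∩ Yosef ∩ Maria: 10:30-14:15, 16:15-18:45.
Jonas ∩ Yosef ∩ Maria ∩ Clara: 10:30-12:15, 18:30-18:45.
Jonas ∩ Yosef ∩ Maria ∩ Clara ∩ Tomás: 10:30-12:15, 18:30-18:45.
Jonas ∩ Yosef ∩ Maria ∩ Clara ∩ Tomás ∩ Xiulan: 10:30-12:15, 18:30-18:45.
Jonas ∩ Yosef ∩ Maria ∩ Clara ∩ Tomás ∩ Xiulan ∩ Kavya: 10:30-12:15, 18:30-18:45.
The longest is 10:30-12:15 at 105 minutes.

105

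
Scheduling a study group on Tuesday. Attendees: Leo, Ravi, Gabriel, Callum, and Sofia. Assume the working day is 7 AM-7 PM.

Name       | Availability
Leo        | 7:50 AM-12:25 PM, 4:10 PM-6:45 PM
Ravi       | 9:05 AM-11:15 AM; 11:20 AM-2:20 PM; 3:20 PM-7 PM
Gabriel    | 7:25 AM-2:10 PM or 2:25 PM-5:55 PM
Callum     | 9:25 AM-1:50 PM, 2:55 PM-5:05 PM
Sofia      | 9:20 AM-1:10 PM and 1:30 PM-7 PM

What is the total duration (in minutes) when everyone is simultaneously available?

230

Leo ∩ Ravi: 09:05-11:15, 11:20-12:25, 16:10-18:45.
Leo ∩ Ravi ∩ Gabriel: 09:05-11:15, 11:20-12:25, 16:10-17:55.
Leo ∩ Ravi ∩ Gabriel ∩ Callum: 09:25-11:15, 11:20-12:25, 16:10-17:05.
Leo ∩ Ravi ∩ Gabriel ∩ Callum ∩ Sofia: 09:25-11:15, 11:20-12:25, 16:10-17:05.
Summing the common windows: 110 + 65 + 55 = 230 minutes.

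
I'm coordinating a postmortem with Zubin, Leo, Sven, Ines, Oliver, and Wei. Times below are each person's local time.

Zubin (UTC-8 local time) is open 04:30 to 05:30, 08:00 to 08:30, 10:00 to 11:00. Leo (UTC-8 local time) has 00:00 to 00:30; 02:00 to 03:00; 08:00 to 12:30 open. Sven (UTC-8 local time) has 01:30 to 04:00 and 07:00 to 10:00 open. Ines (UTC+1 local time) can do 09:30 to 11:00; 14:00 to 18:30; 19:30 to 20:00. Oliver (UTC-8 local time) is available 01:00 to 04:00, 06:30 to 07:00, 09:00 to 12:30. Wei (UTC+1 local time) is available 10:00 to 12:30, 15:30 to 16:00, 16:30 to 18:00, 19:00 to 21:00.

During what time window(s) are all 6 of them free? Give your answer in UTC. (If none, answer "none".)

none

Zubin in UTC: 12:30-13:30, 16:00-16:30, 18:00-19:00 (add 8h to convert from UTC-8).
Leo in UTC: 08:00-08:30, 10:00-11:00, 16:00-20:30 (add 8h to convert from UTC-8).
Sven in UTC: 09:30-12:00, 15:00-18:00 (add 8h to convert from UTC-8).
Ines in UTC: 08:30-10:00, 13:00-17:30, 18:30-19:00 (subtract 1h to convert from UTC+1).
Oliver in UTC: 09:00-12:00, 14:30-15:00, 17:00-20:30 (add 8h to convert from UTC-8).
Wei in UTC: 09:00-11:30, 14:30-15:00, 15:30-17:00, 18:00-20:00 (subtract 1h to convert from UTC+1).
Zubin ∩ Leo: 16:00-16:30, 18:00-19:00.
Zubin ∩ Leo ∩ Sven: 16:00-16:30.
Zubin ∩ Leo ∩ Sven ∩ Ines: 16:00-16:30.
Zubin ∩ Leo ∩ Sven ∩ Ines ∩ Oliver: ∅.
Zubin ∩ Leo ∩ Sven ∩ Ines ∩ Oliver ∩ Wei: ∅.
There is no time when everyone is free.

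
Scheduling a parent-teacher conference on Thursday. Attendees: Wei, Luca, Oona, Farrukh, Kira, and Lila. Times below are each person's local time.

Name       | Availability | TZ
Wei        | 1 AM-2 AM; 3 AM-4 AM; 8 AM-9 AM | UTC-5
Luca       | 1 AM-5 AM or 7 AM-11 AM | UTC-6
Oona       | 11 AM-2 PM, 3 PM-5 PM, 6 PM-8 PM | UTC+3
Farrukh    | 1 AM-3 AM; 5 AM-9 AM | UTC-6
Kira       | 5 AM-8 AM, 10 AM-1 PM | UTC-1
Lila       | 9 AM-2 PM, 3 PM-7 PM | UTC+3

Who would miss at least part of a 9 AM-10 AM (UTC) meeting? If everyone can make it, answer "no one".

Wei in UTC: 06:00-07:00, 08:00-09:00, 13:00-14:00 (add 5h to convert from UTC-5).
Luca in UTC: 07:00-11:00, 13:00-17:00 (add 6h to convert from UTC-6).
Oona in UTC: 08:00-11:00, 12:00-14:00, 15:00-17:00 (subtract 3h to convert from UTC+3).
Farrukh in UTC: 07:00-09:00, 11:00-15:00 (add 6h to convert from UTC-6).
Kira in UTC: 06:00-09:00, 11:00-14:00 (add 1h to convert from UTC-1).
Lila in UTC: 06:00-11:00, 12:00-16:00 (subtract 3h to convert from UTC+3).
Wei: not fully free for 09:00-10:00. Luca: free for 09:00-10:00. Oona: free for 09:00-10:00. Farrukh: not fully free for 09:00-10:00. Kira: not fully free for 09:00-10:00. Lila: free for 09:00-10:00.

Farrukh, Kira, Wei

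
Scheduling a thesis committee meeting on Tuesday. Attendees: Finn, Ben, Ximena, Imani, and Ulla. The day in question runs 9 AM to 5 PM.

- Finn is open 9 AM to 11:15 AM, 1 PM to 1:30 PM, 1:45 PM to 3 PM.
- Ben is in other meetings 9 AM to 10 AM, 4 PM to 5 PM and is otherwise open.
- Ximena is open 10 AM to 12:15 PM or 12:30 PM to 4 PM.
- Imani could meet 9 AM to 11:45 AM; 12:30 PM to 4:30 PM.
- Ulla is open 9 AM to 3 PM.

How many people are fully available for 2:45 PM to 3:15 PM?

Finn free: 09:00-11:15, 13:00-13:30, 13:45-15:00.
Ben free: 10:00-16:00 (invert busy blocks within the working day).
Ximena free: 10:00-12:15, 12:30-16:00.
Imani free: 09:00-11:45, 12:30-16:30.
Ulla free: 09:00-15:00.
Ben, Ximena, and Imani can make the full 14:45-15:15 slot — that's 3.

3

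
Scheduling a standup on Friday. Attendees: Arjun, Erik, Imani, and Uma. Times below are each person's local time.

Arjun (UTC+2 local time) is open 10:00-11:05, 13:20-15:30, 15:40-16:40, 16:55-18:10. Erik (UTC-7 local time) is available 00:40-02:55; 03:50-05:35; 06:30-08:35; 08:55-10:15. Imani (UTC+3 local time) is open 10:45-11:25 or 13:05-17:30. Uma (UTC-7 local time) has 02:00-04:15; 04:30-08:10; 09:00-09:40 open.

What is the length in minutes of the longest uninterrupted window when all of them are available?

65

Arjun in UTC: 08:00-09:05, 11:20-13:30, 13:40-14:40, 14:55-16:10 (subtract 2h to convert from UTC+2).
Erik in UTC: 07:40-09:55, 10:50-12:35, 13:30-15:35, 15:55-17:15 (add 7h to convert from UTC-7).
Imani in UTC: 07:45-08:25, 10:05-14:30 (subtract 3h to convert from UTC+3).
Uma in UTC: 09:00-11:15, 11:30-15:10, 16:00-16:40 (add 7h to convert from UTC-7).
Arjun ∩ Erik: 08:00-09:05, 11:20-12:35, 13:40-14:40, 14:55-15:35, 15:55-16:10.
Arjun ∩ Erik ∩ Imani: 08:00-08:25, 11:20-12:35, 13:40-14:30.
Arjun ∩ Erik ∩ Imani ∩ Uma: 11:30-12:35, 13:40-14:30.
The longest is 11:30-12:35 at 65 minutes.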